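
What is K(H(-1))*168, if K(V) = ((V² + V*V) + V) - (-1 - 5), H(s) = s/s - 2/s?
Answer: 4536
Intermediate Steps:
H(s) = 1 - 2/s
K(V) = 6 + V + 2*V² (K(V) = ((V² + V²) + V) - 1*(-6) = (2*V² + V) + 6 = (V + 2*V²) + 6 = 6 + V + 2*V²)
K(H(-1))*168 = (6 + (-2 - 1)/(-1) + 2*((-2 - 1)/(-1))²)*168 = (6 - 1*(-3) + 2*(-1*(-3))²)*168 = (6 + 3 + 2*3²)*168 = (6 + 3 + 2*9)*168 = (6 + 3 + 18)*168 = 27*168 = 4536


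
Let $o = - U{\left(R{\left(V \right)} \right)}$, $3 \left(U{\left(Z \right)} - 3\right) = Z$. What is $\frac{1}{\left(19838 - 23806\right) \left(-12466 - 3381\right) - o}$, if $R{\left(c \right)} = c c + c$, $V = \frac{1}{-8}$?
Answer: $\frac{192}{12073132601} \approx 1.5903 \cdot 10^{-8}$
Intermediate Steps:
$V = - \frac{1}{8} \approx -0.125$
$R{\left(c \right)} = c + c^{2}$ ($R{\left(c \right)} = c^{2} + c = c + c^{2}$)
$U{\left(Z \right)} = 3 + \frac{Z}{3}$
$o = - \frac{569}{192}$ ($o = - (3 + \frac{\left(- \frac{1}{8}\right) \left(1 - \frac{1}{8}\right)}{3}) = - (3 + \frac{\left(- \frac{1}{8}\right) \frac{7}{8}}{3}) = - (3 + \frac{1}{3} \left(- \frac{7}{64}\right)) = - (3 - \frac{7}{192}) = \left(-1\right) \frac{569}{192} = - \frac{569}{192} \approx -2.9635$)
$\frac{1}{\left(19838 - 23806\right) \left(-12466 - 3381\right) - o} = \frac{1}{\left(19838 - 23806\right) \left(-12466 - 3381\right) - - \frac{569}{192}} = \frac{1}{\left(-3968\right) \left(-15847\right) + \frac{569}{192}} = \frac{1}{62880896 + \frac{569}{192}} = \frac{1}{\frac{12073132601}{192}} = \frac{192}{12073132601}$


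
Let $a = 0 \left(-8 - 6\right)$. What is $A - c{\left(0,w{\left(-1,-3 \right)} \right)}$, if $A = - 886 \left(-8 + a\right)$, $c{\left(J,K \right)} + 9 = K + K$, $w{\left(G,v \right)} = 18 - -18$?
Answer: $7025$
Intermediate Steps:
$w{\left(G,v \right)} = 36$ ($w{\left(G,v \right)} = 18 + 18 = 36$)
$c{\left(J,K \right)} = -9 + 2 K$ ($c{\left(J,K \right)} = -9 + \left(K + K\right) = -9 + 2 K$)
$a = 0$ ($a = 0 \left(-14\right) = 0$)
$A = 7088$ ($A = - 886 \left(-8 + 0\right) = \left(-886\right) \left(-8\right) = 7088$)
$A - c{\left(0,w{\left(-1,-3 \right)} \right)} = 7088 - \left(-9 + 2 \cdot 36\right) = 7088 - \left(-9 + 72\right) = 7088 - 63 = 7025$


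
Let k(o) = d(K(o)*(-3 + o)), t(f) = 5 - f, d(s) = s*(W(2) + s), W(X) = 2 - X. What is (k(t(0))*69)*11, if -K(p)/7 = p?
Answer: 3719100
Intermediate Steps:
K(p) = -7*p
d(s) = s**2 (d(s) = s*((2 - 1*2) + s) = s*((2 - 2) + s) = s*(0 + s) = s*s = s**2)
k(o) = 49*o**2*(-3 + o)**2 (k(o) = ((-7*o)*(-3 + o))**2 = (-7*o*(-3 + o))**2 = 49*o**2*(-3 + o)**2)
(k(t(0))*69)*11 = ((49*(5 - 1*0)**2*(-3 + (5 - 1*0))**2)*69)*11 = ((49*(5 + 0)**2*(-3 + (5 + 0))**2)*69)*11 = ((49*5**2*(-3 + 5)**2)*69)*11 = ((49*25*2**2)*69)*11 = ((49*25*4)*69)*11 = (4900*69)*11 = 338100*11 = 3719100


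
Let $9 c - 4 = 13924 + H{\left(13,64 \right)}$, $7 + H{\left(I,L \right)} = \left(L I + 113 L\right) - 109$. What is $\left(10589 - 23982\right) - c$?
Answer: $- \frac{47471}{3} \approx -15824.0$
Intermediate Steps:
$H{\left(I,L \right)} = -116 + 113 L + I L$ ($H{\left(I,L \right)} = -7 - \left(109 - 113 L - L I\right) = -7 - \left(109 - 113 L - I L\right) = -7 + \left(-109 + 113 L + I L\right) = -116 + 113 L + I L$)
$c = \frac{7292}{3}$ ($c = \frac{4}{9} + \frac{13924 + \left(-116 + 113 \cdot 64 + 13 \cdot 64\right)}{9} = \frac{4}{9} + \frac{13924 + \left(-116 + 7232 + 832\right)}{9} = \frac{4}{9} + \frac{13924 + 7948}{9} = \frac{4}{9} + \frac{1}{9} \cdot 21872 = \frac{4}{9} + \frac{21872}{9} = \frac{7292}{3} \approx 2430.7$)
$\left(10589 - 23982\right) - c = \left(10589 - 23982\right) - \frac{7292}{3} = -13393 - \frac{7292}{3} = - \frac{47471}{3}$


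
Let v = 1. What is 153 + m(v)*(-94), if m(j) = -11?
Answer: 1187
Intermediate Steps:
153 + m(v)*(-94) = 153 - 11*(-94) = 153 + 1034 = 1187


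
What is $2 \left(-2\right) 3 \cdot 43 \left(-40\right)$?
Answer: $20640$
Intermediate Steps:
$2 \left(-2\right) 3 \cdot 43 \left(-40\right) = \left(-4\right) 3 \cdot 43 \left(-40\right) = \left(-12\right) 43 \left(-40\right) = \left(-516\right) \left(-40\right) = 20640$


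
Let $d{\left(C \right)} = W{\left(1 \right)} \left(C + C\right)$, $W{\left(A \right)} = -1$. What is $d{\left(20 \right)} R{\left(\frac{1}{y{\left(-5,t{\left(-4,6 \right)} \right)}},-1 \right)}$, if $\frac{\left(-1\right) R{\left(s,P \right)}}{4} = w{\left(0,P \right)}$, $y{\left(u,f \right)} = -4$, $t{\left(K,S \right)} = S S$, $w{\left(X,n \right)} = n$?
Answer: $-160$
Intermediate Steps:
$t{\left(K,S \right)} = S^{2}$
$d{\left(C \right)} = - 2 C$ ($d{\left(C \right)} = - (C + C) = - 2 C$)
$R{\left(s,P \right)} = - 4 P$
$d{\left(20 \right)} R{\left(\frac{1}{y{\left(-5,t{\left(-4,6 \right)} \right)}},-1 \right)} = \left(-2\right) 20 \left(\left(-4\right) \left(-1\right)\right) = \left(-40\right) 4 = -160$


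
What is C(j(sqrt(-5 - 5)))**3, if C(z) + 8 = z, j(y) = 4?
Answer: -64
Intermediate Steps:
C(z) = -8 + z
C(j(sqrt(-5 - 5)))**3 = (-8 + 4)**3 = (-4)**3 = -64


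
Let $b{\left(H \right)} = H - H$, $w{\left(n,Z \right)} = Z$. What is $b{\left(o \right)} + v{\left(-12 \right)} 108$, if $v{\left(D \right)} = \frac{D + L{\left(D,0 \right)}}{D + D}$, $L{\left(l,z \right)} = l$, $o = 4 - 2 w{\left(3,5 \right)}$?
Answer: $108$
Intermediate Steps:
$o = -6$ ($o = 4 - 10 = -6$)
$b{\left(H \right)} = 0$
$v{\left(D \right)} = 1$ ($v{\left(D \right)} = \frac{D + D}{D + D} = \frac{2 D}{2 D} = 2 D \frac{1}{2 D} = 1$)
$b{\left(o \right)} + v{\left(-12 \right)} 108 = 0 + 1 \cdot 108 = 0 + 108 = 108$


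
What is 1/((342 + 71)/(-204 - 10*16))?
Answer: -52/59 ≈ -0.88136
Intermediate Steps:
1/((342 + 71)/(-204 - 10*16)) = 1/(413/(-204 - 160)) = 1/(413/(-364)) = 1/(413*(-1/364)) = 1/(-59/52) = -52/59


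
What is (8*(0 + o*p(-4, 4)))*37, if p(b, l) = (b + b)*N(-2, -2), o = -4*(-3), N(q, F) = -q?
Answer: -56832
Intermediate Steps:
o = 12
p(b, l) = 4*b (p(b, l) = (b + b)*(-1*(-2)) = (2*b)*2 = 4*b)
(8*(0 + o*p(-4, 4)))*37 = (8*(0 + 12*(4*(-4))))*37 = (8*(0 + 12*(-16)))*37 = (8*(0 - 192))*37 = (8*(-192))*37 = -1536*37 = -56832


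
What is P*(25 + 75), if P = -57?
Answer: -5700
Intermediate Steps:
P*(25 + 75) = -57*(25 + 75) = -57*100 = -5700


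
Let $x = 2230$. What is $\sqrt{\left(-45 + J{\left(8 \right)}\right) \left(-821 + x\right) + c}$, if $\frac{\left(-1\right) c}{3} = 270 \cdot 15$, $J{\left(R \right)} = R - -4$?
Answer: $i \sqrt{58647} \approx 242.17 i$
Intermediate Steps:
$J{\left(R \right)} = 4 + R$ ($J{\left(R \right)} = R + 4 = 4 + R$)
$c = -12150$ ($c = - 3 \cdot 270 \cdot 15 = \left(-3\right) 4050 = -12150$)
$\sqrt{\left(-45 + J{\left(8 \right)}\right) \left(-821 + x\right) + c} = \sqrt{\left(-45 + \left(4 + 8\right)\right) \left(-821 + 2230\right) - 12150} = \sqrt{\left(-45 + 12\right) 1409 - 12150} = \sqrt{\left(-33\right) 1409 - 12150} = \sqrt{-46497 - 12150} = \sqrt{-58647} = i \sqrt{58647}$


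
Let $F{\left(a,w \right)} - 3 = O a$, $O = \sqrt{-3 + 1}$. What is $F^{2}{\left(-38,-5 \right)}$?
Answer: $\left(3 - 38 i \sqrt{2}\right)^{2} \approx -2879.0 - 322.44 i$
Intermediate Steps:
$O = i \sqrt{2}$ ($O = \sqrt{-2} = i \sqrt{2} \approx 1.4142 i$)
$F{\left(a,w \right)} = 3 + i a \sqrt{2}$ ($F{\left(a,w \right)} = 3 + i \sqrt{2} a = 3 + i a \sqrt{2}$)
$F^{2}{\left(-38,-5 \right)} = \left(3 + i \left(-38\right) \sqrt{2}\right)^{2} = \left(3 - 38 i \sqrt{2}\right)^{2}$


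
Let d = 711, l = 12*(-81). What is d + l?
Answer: -261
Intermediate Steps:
l = -972
d + l = 711 - 972 = -261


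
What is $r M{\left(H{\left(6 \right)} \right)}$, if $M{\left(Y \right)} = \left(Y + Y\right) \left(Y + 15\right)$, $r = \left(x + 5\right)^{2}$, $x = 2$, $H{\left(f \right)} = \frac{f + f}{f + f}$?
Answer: $1568$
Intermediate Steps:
$H{\left(f \right)} = 1$ ($H{\left(f \right)} = \frac{2 f}{2 f} = 2 f \frac{1}{2 f} = 1$)
$r = 49$ ($r = \left(2 + 5\right)^{2} = 7^{2} = 49$)
$M{\left(Y \right)} = 2 Y \left(15 + Y\right)$
$r M{\left(H{\left(6 \right)} \right)} = 49 \cdot 2 \cdot 1 \left(15 + 1\right) = 49 \cdot 2 \cdot 1 \cdot 16 = 49 \cdot 32 = 1568$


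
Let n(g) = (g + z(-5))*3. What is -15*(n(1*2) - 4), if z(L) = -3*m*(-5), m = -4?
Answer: 2670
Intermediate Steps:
z(L) = -60 (z(L) = -3*(-4)*(-5) = 12*(-5) = -60)
n(g) = -180 + 3*g (n(g) = (g - 60)*3 = (-60 + g)*3 = -180 + 3*g)
-15*(n(1*2) - 4) = -15*((-180 + 3*(1*2)) - 4) = -15*((-180 + 3*2) - 4) = -15*((-180 + 6) - 4) = -15*(-174 - 4) = -15*(-178) = 2670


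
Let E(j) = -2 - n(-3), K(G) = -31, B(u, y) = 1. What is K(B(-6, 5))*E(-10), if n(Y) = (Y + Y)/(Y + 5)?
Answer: -31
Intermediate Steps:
n(Y) = 2*Y/(5 + Y) (n(Y) = (2*Y)/(5 + Y) = 2*Y/(5 + Y))
E(j) = 1 (E(j) = -2 - 2*(-3)/(5 - 3) = -2 - 2*(-3)/2 = -2 - 1*(-3) = -2 + 3 = 1)
K(B(-6, 5))*E(-10) = -31*1 = -31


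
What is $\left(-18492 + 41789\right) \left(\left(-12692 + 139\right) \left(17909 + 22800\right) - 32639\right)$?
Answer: $-11905995124652$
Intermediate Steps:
$\left(-18492 + 41789\right) \left(\left(-12692 + 139\right) \left(17909 + 22800\right) - 32639\right) = 23297 \left(\left(-12553\right) 40709 - 32639\right) = 23297 \left(-511020077 - 32639\right) = 23297 \left(-511052716\right) = -11905995124652$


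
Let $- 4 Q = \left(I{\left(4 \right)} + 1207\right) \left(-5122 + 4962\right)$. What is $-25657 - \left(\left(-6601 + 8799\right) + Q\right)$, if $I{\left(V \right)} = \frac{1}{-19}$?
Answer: $- \frac{1446525}{19} \approx -76133.0$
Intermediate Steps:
$I{\left(V \right)} = - \frac{1}{19}$
$Q = \frac{917280}{19}$ ($Q = - \frac{\left(- \frac{1}{19} + 1207\right) \left(-5122 + 4962\right)}{4} = - \frac{\frac{22932}{19} \left(-160\right)}{4} = \left(- \frac{1}{4}\right) \left(- \frac{3669120}{19}\right) = \frac{917280}{19} \approx 48278.0$)
$-25657 - \left(\left(-6601 + 8799\right) + Q\right) = -25657 - \left(\left(-6601 + 8799\right) + \frac{917280}{19}\right) = -25657 - \left(2198 + \frac{917280}{19}\right) = -25657 - \frac{959042}{19} = - \frac{1446525}{19}$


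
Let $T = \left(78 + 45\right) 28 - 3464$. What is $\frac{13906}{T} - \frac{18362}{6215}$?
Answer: $- \frac{8679303}{12430} \approx -698.25$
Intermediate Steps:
$T = -20$ ($T = 123 \cdot 28 - 3464 = 3444 - 3464 = -20$)
$\frac{13906}{T} - \frac{18362}{6215} = \frac{13906}{-20} - \frac{18362}{6215} = 13906 \left(- \frac{1}{20}\right) - \frac{18362}{6215} = - \frac{6953}{10} - \frac{18362}{6215} = - \frac{8679303}{12430}$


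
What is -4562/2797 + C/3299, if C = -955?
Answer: -17721173/9227303 ≈ -1.9205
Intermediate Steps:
-4562/2797 + C/3299 = -4562/2797 - 955/3299 = -17721173/9227303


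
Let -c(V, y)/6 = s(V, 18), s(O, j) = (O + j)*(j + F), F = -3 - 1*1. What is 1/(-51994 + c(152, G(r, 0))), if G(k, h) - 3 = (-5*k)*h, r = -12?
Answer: -1/66274 ≈ -1.5089e-5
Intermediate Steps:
F = -4 (F = -3 - 1 = -4)
G(k, h) = 3 - 5*h*k (G(k, h) = 3 + (-5*k)*h = 3 - 5*h*k)
s(O, j) = (-4 + j)*(O + j) (s(O, j) = (O + j)*(j - 4) = (O + j)*(-4 + j) = (-4 + j)*(O + j))
c(V, y) = -1512 - 84*V (c(V, y) = -6*(18² - 4*V - 4*18 + V*18) = -6*(324 - 4*V - 72 + 18*V) = -6*(252 + 14*V) = -1512 - 84*V)
1/(-51994 + c(152, G(r, 0))) = 1/(-51994 + (-1512 - 84*152)) = 1/(-51994 + (-1512 - 12768)) = 1/(-51994 - 14280) = 1/(-66274) = -1/66274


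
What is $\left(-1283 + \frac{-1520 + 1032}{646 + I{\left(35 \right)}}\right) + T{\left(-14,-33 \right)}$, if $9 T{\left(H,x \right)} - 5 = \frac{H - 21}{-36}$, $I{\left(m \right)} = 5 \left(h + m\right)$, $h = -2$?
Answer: $- \frac{337109959}{262764} \approx -1282.9$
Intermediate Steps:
$I{\left(m \right)} = -10 + 5 m$ ($I{\left(m \right)} = 5 \left(-2 + m\right) = -10 + 5 m$)
$T{\left(H,x \right)} = \frac{67}{108} - \frac{H}{324}$ ($T{\left(H,x \right)} = \frac{5}{9} + \frac{\left(H - 21\right) \frac{1}{-36}}{9} = \frac{5}{9} + \frac{\left(H - 21\right) \left(- \frac{1}{36}\right)}{9} = \frac{5}{9} + \frac{\left(-21 + H\right) \left(- \frac{1}{36}\right)}{9} = \frac{5}{9} + \frac{\frac{7}{12} - \frac{H}{36}}{9} = \frac{5}{9} - \left(- \frac{7}{108} + \frac{H}{324}\right) = \frac{67}{108} - \frac{H}{324}$)
$\left(-1283 + \frac{-1520 + 1032}{646 + I{\left(35 \right)}}\right) + T{\left(-14,-33 \right)} = \left(-1283 + \frac{-1520 + 1032}{646 + \left(-10 + 5 \cdot 35\right)}\right) + \left(\frac{67}{108} - - \frac{7}{162}\right) = \left(-1283 - \frac{488}{646 + \left(-10 + 175\right)}\right) + \left(\frac{67}{108} + \frac{7}{162}\right) = \left(-1283 - \frac{488}{646 + 165}\right) + \frac{215}{324} = \left(-1283 - \frac{488}{811}\right) + \frac{215}{324} = - \frac{1041001}{811} + \frac{215}{324} = - \frac{337109959}{262764}$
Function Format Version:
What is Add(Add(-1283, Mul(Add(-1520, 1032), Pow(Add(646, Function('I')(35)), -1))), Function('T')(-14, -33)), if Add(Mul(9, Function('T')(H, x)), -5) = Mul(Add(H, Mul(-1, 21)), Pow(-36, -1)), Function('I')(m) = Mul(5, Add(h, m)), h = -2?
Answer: Rational(-337109959, 262764) ≈ -1282.9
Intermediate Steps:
Function('I')(m) = Add(-10, Mul(5, m)) (Function('I')(m) = Mul(5, Add(-2, m)) = Add(-10, Mul(5, m)))
Function('T')(H, x) = Add(Rational(67, 108), Mul(Rational(-1, 324), H)) (Function('T')(H, x) = Add(Rational(5, 9), Mul(Rational(1, 9), Mul(Add(H, Mul(-1, 21)), Pow(-36, -1)))) = Add(Rational(5, 9), Mul(Rational(1, 9), Mul(Add(H, -21), Rational(-1, 36)))) = Add(Rational(5, 9), Mul(Rational(1, 9), Mul(Add(-21, H), Rational(-1, 36)))) = Add(Rational(5, 9), Mul(Rational(1, 9), Add(Rational(7, 12), Mul(Rational(-1, 36), H)))) = Add(Rational(5, 9), Add(Rational(7, 108), Mul(Rational(-1, 324), H))) = Add(Rational(67, 108), Mul(Rational(-1, 324), H)))
Add(Add(-1283, Mul(Add(-1520, 1032), Pow(Add(646, Function('I')(35)), -1))), Function('T')(-14, -33)) = Add(Add(-1283, Mul(Add(-1520, 1032), Pow(Add(646, Add(-10, Mul(5, 35))), -1))), Add(Rational(67, 108), Mul(Rational(-1, 324), -14))) = Add(Add(-1283, Mul(-488, Pow(Add(646, Add(-10, 175)), -1))), Add(Rational(67, 108), Rational(7, 162))) = Add(Add(-1283, Mul(-488, Pow(Add(646, 165), -1))), Rational(215, 324)) = Add(Add(-1283, Mul(-488, Pow(811, -1))), Rational(215, 324)) = Add(Add(-1283, Mul(-488, Rational(1, 811))), Rational(215, 324)) = Add(Add(-1283, Rational(-488, 811)), Rational(215, 324)) = Add(Rational(-1041001, 811), Rational(215, 324)) = Rational(-337109959, 262764)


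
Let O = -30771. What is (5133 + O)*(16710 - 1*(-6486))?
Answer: -594699048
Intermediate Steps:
(5133 + O)*(16710 - 1*(-6486)) = (5133 - 30771)*(16710 - 1*(-6486)) = -25638*(16710 + 6486) = -25638*23196 = -594699048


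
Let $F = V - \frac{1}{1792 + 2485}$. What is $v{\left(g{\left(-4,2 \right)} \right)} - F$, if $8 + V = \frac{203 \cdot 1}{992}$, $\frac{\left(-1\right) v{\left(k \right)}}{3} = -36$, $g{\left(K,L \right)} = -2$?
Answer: $\frac{491295705}{4242784} \approx 115.8$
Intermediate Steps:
$v{\left(k \right)} = 108$ ($v{\left(k \right)} = \left(-3\right) \left(-36\right) = 108$)
$V = - \frac{7733}{992}$ ($V = -8 + \frac{203 \cdot 1}{992} = -8 + 203 \cdot \frac{1}{992} = -8 + \frac{203}{992} = - \frac{7733}{992} \approx -7.7954$)
$F = - \frac{33075033}{4242784}$ ($F = - \frac{7733}{992} - \frac{1}{1792 + 2485} = - \frac{7733}{992} - \frac{1}{4277} = - \frac{33075033}{4242784} \approx -7.7956$)
$v{\left(g{\left(-4,2 \right)} \right)} - F = 108 - - \frac{33075033}{4242784} = 108 + \frac{33075033}{4242784} = \frac{491295705}{4242784}$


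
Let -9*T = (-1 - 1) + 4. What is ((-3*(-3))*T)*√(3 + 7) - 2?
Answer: -2 - 2*√10 ≈ -8.3246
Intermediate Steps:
T = -2/9 (T = -((-1 - 1) + 4)/9 = -(-2 + 4)/9 = -⅑*2 = -2/9 ≈ -0.22222)
((-3*(-3))*T)*√(3 + 7) - 2 = (-3*(-3)*(-2/9))*√(3 + 7) - 2 = (9*(-2/9))*√10 - 2 = -2*√10 - 2 = -2 - 2*√10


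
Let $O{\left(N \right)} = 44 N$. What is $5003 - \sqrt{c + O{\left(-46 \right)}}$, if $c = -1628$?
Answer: $5003 - 2 i \sqrt{913} \approx 5003.0 - 60.432 i$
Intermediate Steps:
$5003 - \sqrt{c + O{\left(-46 \right)}} = 5003 - \sqrt{-1628 + 44 \left(-46\right)} = 5003 - \sqrt{-1628 - 2024} = 5003 - \sqrt{-3652} = 5003 - 2 i \sqrt{913}$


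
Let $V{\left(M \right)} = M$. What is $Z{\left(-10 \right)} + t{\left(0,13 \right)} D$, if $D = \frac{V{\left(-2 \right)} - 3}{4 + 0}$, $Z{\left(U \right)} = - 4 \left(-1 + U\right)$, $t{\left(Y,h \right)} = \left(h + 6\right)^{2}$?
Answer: $- \frac{1629}{4} \approx -407.25$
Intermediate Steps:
$t{\left(Y,h \right)} = \left(6 + h\right)^{2}$
$Z{\left(U \right)} = 4 - 4 U$
$D = - \frac{5}{4}$ ($D = \frac{-2 - 3}{4 + 0} = \frac{1}{4} \left(-5\right) = - \frac{5}{4} \approx -1.25$)
$Z{\left(-10 \right)} + t{\left(0,13 \right)} D = \left(4 - -40\right) + \left(6 + 13\right)^{2} \left(- \frac{5}{4}\right) = \left(4 + 40\right) + 19^{2} \left(- \frac{5}{4}\right) = 44 + 361 \left(- \frac{5}{4}\right) = 44 - \frac{1805}{4} = - \frac{1629}{4}$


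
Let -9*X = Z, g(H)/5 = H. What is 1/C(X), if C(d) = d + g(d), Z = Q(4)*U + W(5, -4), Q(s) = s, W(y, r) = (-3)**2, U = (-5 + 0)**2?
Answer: -3/218 ≈ -0.013761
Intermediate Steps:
U = 25 (U = (-5)**2 = 25)
W(y, r) = 9
g(H) = 5*H
Z = 109 (Z = 4*25 + 9 = 100 + 9 = 109)
X = -109/9 (X = -1/9*109 = -109/9 ≈ -12.111)
C(d) = 6*d (C(d) = d + 5*d = 6*d)
1/C(X) = 1/(6*(-109/9)) = 1/(-218/3) = -3/218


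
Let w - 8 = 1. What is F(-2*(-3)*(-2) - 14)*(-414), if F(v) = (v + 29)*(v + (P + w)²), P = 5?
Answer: -211140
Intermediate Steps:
w = 9 (w = 8 + 1 = 9)
F(v) = (29 + v)*(196 + v) (F(v) = (v + 29)*(v + (5 + 9)²) = (29 + v)*(v + 14²) = (29 + v)*(v + 196) = (29 + v)*(196 + v))
F(-2*(-3)*(-2) - 14)*(-414) = (5684 + (-2*(-3)*(-2) - 14)² + 225*(-2*(-3)*(-2) - 14))*(-414) = (5684 + (6*(-2) - 14)² + 225*(6*(-2) - 14))*(-414) = (5684 + (-12 - 14)² + 225*(-12 - 14))*(-414) = (5684 + (-26)² + 225*(-26))*(-414) = (5684 + 676 - 5850)*(-414) = 510*(-414) = -211140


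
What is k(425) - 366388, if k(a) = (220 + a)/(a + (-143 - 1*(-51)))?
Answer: -40668853/111 ≈ -3.6639e+5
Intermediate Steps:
k(a) = (220 + a)/(-92 + a) (k(a) = (220 + a)/(a + (-143 + 51)) = (220 + a)/(a - 92) = (220 + a)/(-92 + a))
k(425) - 366388 = (220 + 425)/(-92 + 425) - 366388 = 645/333 - 366388 = (1/333)*645 - 366388 = 215/111 - 366388 = -40668853/111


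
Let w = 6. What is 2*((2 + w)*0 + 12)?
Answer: 24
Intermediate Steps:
2*((2 + w)*0 + 12) = 2*((2 + 6)*0 + 12) = 2*(8*0 + 12) = 2*(0 + 12) = 2*12 = 24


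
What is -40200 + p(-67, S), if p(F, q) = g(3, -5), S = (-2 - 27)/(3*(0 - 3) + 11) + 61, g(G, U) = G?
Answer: -40197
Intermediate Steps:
S = 93/2 (S = -29/(3*(-3) + 11) + 61 = -29/(-9 + 11) + 61 = -29/2 + 61 = 93/2 ≈ 46.500)
p(F, q) = 3
-40200 + p(-67, S) = -40200 + 3 = -40197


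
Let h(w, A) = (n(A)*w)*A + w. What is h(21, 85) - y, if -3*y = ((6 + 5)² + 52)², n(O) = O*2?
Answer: 940342/3 ≈ 3.1345e+5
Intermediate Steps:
n(O) = 2*O
h(w, A) = w + 2*w*A² (h(w, A) = ((2*A)*w)*A + w = (2*A*w)*A + w = 2*w*A² + w = w + 2*w*A²)
y = -29929/3 (y = -((6 + 5)² + 52)²/3 = -(11² + 52)²/3 = -(121 + 52)²/3 = -⅓*173² = -⅓*29929 = -29929/3 ≈ -9976.3)
h(21, 85) - y = 21*(1 + 2*85²) - 1*(-29929/3) = 21*(1 + 2*7225) + 29929/3 = 21*(1 + 14450) + 29929/3 = 21*14451 + 29929/3 = 303471 + 29929/3 = 940342/3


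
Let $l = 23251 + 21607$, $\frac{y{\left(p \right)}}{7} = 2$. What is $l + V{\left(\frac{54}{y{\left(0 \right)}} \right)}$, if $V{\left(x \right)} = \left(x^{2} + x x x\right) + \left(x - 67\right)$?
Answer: $\frac{15389422}{343} \approx 44867.0$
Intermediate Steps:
$y{\left(p \right)} = 14$ ($y{\left(p \right)} = 7 \cdot 2 = 14$)
$V{\left(x \right)} = -67 + x + x^{2} + x^{3}$ ($V{\left(x \right)} = \left(x^{2} + x^{2} x\right) + \left(-67 + x\right) = \left(x^{2} + x^{3}\right) + \left(-67 + x\right) = -67 + x + x^{2} + x^{3}$)
$l = 44858$
$l + V{\left(\frac{54}{y{\left(0 \right)}} \right)} = 44858 + \left(-67 + \frac{54}{14} + \left(\frac{54}{14}\right)^{2} + \left(\frac{54}{14}\right)^{3}\right) = 44858 + \left(-67 + 54 \cdot \frac{1}{14} + \left(54 \cdot \frac{1}{14}\right)^{2} + \left(54 \cdot \frac{1}{14}\right)^{3}\right) = 44858 + \left(-67 + \frac{27}{7} + \left(\frac{27}{7}\right)^{2} + \left(\frac{27}{7}\right)^{3}\right) = 44858 + \left(-67 + \frac{27}{7} + \frac{729}{49} + \frac{19683}{343}\right) = 44858 + \frac{3128}{343} = \frac{15389422}{343}$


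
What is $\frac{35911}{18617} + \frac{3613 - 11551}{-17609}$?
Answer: $\frac{780138545}{327826753} \approx 2.3797$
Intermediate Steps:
$\frac{35911}{18617} + \frac{3613 - 11551}{-17609} = 35911 \cdot \frac{1}{18617} - - \frac{7938}{17609} = \frac{35911}{18617} + \frac{7938}{17609} = \frac{780138545}{327826753}$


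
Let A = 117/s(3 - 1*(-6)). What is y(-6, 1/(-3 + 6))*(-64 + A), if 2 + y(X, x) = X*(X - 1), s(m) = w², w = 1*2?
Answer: -1390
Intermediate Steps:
w = 2
s(m) = 4 (s(m) = 2² = 4)
y(X, x) = -2 + X*(-1 + X) (y(X, x) = -2 + X*(X - 1) = -2 + X*(-1 + X))
A = 117/4 ≈ 29.250
y(-6, 1/(-3 + 6))*(-64 + A) = (-2 + (-6)² - 1*(-6))*(-64 + 117/4) = (-2 + 36 + 6)*(-139/4) = 40*(-139/4) = -1390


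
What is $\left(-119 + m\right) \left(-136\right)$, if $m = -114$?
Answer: $31688$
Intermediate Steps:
$\left(-119 + m\right) \left(-136\right) = \left(-119 - 114\right) \left(-136\right) = \left(-233\right) \left(-136\right) = 31688$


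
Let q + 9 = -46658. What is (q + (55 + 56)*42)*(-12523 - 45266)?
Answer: 2427426945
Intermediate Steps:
q = -46667 (q = -9 - 46658 = -46667)
(q + (55 + 56)*42)*(-12523 - 45266) = (-46667 + (55 + 56)*42)*(-12523 - 45266) = (-46667 + 111*42)*(-57789) = (-46667 + 4662)*(-57789) = -42005*(-57789) = 2427426945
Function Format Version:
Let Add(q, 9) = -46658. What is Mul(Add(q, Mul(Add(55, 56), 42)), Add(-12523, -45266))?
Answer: 2427426945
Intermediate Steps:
q = -46667 (q = Add(-9, -46658) = -46667)
Mul(Add(q, Mul(Add(55, 56), 42)), Add(-12523, -45266)) = Mul(Add(-46667, Mul(Add(55, 56), 42)), Add(-12523, -45266)) = Mul(Add(-46667, Mul(111, 42)), -57789) = Mul(Add(-46667, 4662), -57789) = Mul(-42005, -57789) = 2427426945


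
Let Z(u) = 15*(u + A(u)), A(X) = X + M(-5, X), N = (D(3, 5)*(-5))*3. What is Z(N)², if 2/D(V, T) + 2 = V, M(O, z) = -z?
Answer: 202500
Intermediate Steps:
D(V, T) = 2/(-2 + V)
N = -30 (N = ((2/(-2 + 3))*(-5))*3 = ((2/1)*(-5))*3 = ((2*1)*(-5))*3 = (2*(-5))*3 = -10*3 = -30)
A(X) = 0 (A(X) = X - X = 0)
Z(u) = 15*u (Z(u) = 15*(u + 0) = 15*u)
Z(N)² = (15*(-30))² = (-450)² = 202500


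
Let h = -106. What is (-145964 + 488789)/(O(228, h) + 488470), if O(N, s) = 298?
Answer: 48975/69824 ≈ 0.70141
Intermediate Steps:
(-145964 + 488789)/(O(228, h) + 488470) = (-145964 + 488789)/(298 + 488470) = 342825/488768 = 342825*(1/488768) = 48975/69824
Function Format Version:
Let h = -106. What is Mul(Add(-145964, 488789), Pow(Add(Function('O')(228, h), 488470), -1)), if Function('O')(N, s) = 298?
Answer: Rational(48975, 69824) ≈ 0.70141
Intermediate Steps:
Mul(Add(-145964, 488789), Pow(Add(Function('O')(228, h), 488470), -1)) = Mul(Add(-145964, 488789), Pow(Add(298, 488470), -1)) = Mul(342825, Pow(488768, -1)) = Mul(342825, Rational(1, 488768)) = Rational(48975, 69824)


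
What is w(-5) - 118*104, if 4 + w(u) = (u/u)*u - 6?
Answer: -12287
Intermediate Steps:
w(u) = -10 + u (w(u) = -4 + ((u/u)*u - 6) = -4 + (1*u - 6) = -4 + (u - 6) = -4 + (-6 + u) = -10 + u)
w(-5) - 118*104 = (-10 - 5) - 118*104 = -15 - 12272 = -12287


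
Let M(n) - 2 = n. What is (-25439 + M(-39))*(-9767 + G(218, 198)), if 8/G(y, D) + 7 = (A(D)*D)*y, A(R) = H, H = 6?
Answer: 64439716670076/258977 ≈ 2.4882e+8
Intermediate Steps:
A(R) = 6
M(n) = 2 + n
G(y, D) = 8/(-7 + 6*D*y) (G(y, D) = 8/(-7 + (6*D)*y) = 8/(-7 + 6*D*y))
(-25439 + M(-39))*(-9767 + G(218, 198)) = (-25439 + (2 - 39))*(-9767 + 8/(-7 + 6*198*218)) = (-25439 - 37)*(-9767 + 8/(-7 + 258984)) = -25476*(-9767 + 8/258977) = -25476*(-2529428351/258977) = 64439716670076/258977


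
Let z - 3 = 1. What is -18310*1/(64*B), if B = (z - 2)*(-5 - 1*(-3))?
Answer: 9155/128 ≈ 71.523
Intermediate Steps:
z = 4 (z = 3 + 1 = 4)
B = -4 (B = (4 - 2)*(-5 - 1*(-3)) = 2*(-5 + 3) = 2*(-2) = -4)
-18310*1/(64*B) = -18310/(-16*(-4)*(-4)) = -18310/(64*(-4)) = -18310/(-256) = -18310*(-1/256) = 9155/128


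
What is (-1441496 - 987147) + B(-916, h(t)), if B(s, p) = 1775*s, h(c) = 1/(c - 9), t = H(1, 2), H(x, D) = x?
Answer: -4054543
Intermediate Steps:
t = 1
h(c) = 1/(-9 + c)
(-1441496 - 987147) + B(-916, h(t)) = (-1441496 - 987147) + 1775*(-916) = -2428643 - 1625900 = -4054543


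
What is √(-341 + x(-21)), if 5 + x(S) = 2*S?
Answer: 2*I*√97 ≈ 19.698*I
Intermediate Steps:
x(S) = -5 + 2*S
√(-341 + x(-21)) = √(-341 + (-5 + 2*(-21))) = √(-341 + (-5 - 42)) = √(-341 - 47) = √(-388) = 2*I*√97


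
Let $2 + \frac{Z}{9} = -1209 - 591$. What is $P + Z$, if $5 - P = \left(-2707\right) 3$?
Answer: $-8092$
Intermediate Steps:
$Z = -16218$ ($Z = -18 + 9 \left(-1209 - 591\right) = -18 + 9 \left(-1800\right) = -18 - 16200 = -16218$)
$P = 8126$ ($P = 5 - \left(-2707\right) 3 = 5 - -8121 = 5 + 8121 = 8126$)
$P + Z = 8126 - 16218 = -8092$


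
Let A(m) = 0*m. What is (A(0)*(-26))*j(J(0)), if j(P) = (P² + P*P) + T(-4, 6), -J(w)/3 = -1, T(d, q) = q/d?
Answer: 0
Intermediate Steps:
J(w) = 3 (J(w) = -3*(-1) = 3)
j(P) = -3/2 + 2*P² (j(P) = (P² + P*P) + 6/(-4) = (P² + P²) + 6*(-¼) = 2*P² - 3/2 = -3/2 + 2*P²)
A(m) = 0
(A(0)*(-26))*j(J(0)) = (0*(-26))*(-3/2 + 2*3²) = 0*(-3/2 + 2*9) = 0*(-3/2 + 18) = 0*(33/2) = 0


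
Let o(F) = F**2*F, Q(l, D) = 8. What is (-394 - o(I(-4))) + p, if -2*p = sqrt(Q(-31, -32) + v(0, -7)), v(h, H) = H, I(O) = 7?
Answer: -1475/2 ≈ -737.50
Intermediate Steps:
o(F) = F**3
p = -1/2 (p = -sqrt(8 - 7)/2 = -sqrt(1)/2 = -1/2*1 = -1/2 ≈ -0.50000)
(-394 - o(I(-4))) + p = (-394 - 1*7**3) - 1/2 = (-394 - 1*343) - 1/2 = (-394 - 343) - 1/2 = -737 - 1/2 = -1475/2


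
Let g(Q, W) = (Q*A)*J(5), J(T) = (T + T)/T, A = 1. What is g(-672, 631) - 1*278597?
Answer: -279941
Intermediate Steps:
J(T) = 2 (J(T) = (2*T)/T = 2)
g(Q, W) = 2*Q (g(Q, W) = (Q*1)*2 = Q*2 = 2*Q)
g(-672, 631) - 1*278597 = 2*(-672) - 1*278597 = -1344 - 278597 = -279941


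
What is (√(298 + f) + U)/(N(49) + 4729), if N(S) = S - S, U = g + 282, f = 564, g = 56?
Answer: 338/4729 + √862/4729 ≈ 0.077682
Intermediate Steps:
U = 338 (U = 56 + 282 = 338)
N(S) = 0
(√(298 + f) + U)/(N(49) + 4729) = (√(298 + 564) + 338)/(0 + 4729) = (√862 + 338)/4729 = (338 + √862)*(1/4729) = 338/4729 + √862/4729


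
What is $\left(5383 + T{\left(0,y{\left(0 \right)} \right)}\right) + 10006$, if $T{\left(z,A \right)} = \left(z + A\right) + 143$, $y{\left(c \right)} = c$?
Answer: $15532$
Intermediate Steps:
$T{\left(z,A \right)} = 143 + A + z$ ($T{\left(z,A \right)} = \left(A + z\right) + 143 = 143 + A + z$)
$\left(5383 + T{\left(0,y{\left(0 \right)} \right)}\right) + 10006 = \left(5383 + \left(143 + 0 + 0\right)\right) + 10006 = \left(5383 + 143\right) + 10006 = 5526 + 10006 = 15532$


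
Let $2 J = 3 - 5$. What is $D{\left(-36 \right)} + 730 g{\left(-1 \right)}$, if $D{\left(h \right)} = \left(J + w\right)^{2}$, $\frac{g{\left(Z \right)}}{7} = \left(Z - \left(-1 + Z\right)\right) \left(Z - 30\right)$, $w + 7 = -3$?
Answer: $-158289$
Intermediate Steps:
$w = -10$ ($w = -7 - 3 = -10$)
$J = -1$ ($J = \frac{3 - 5}{2} = \frac{1}{2} \left(-2\right) = -1$)
$g{\left(Z \right)} = -210 + 7 Z$ ($g{\left(Z \right)} = 7 \left(Z - \left(-1 + Z\right)\right) \left(Z - 30\right) = 7 \cdot 1 \left(-30 + Z\right) = 7 \left(-30 + Z\right) = -210 + 7 Z$)
$D{\left(h \right)} = 121$ ($D{\left(h \right)} = \left(-1 - 10\right)^{2} = \left(-11\right)^{2} = 121$)
$D{\left(-36 \right)} + 730 g{\left(-1 \right)} = 121 + 730 \left(-210 + 7 \left(-1\right)\right) = 121 + 730 \left(-210 - 7\right) = 121 + 730 \left(-217\right) = 121 - 158410 = -158289$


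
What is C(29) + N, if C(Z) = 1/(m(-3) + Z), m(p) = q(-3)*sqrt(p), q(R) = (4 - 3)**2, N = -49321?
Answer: (-49321*sqrt(3) + 1430308*I)/(sqrt(3) - 29*I) ≈ -49321.0 - 0.0020542*I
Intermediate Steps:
q(R) = 1 (q(R) = 1**2 = 1)
m(p) = sqrt(p) (m(p) = 1*sqrt(p) = sqrt(p))
C(Z) = 1/(Z + I*sqrt(3)) (C(Z) = 1/(sqrt(-3) + Z) = 1/(I*sqrt(3) + Z) = 1/(Z + I*sqrt(3)))
C(29) + N = 1/(29 + I*sqrt(3)) - 49321 = -49321 + 1/(29 + I*sqrt(3))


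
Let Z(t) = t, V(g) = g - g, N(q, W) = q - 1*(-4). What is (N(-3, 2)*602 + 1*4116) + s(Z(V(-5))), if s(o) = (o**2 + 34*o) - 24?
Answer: 4694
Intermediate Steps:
N(q, W) = 4 + q (N(q, W) = q + 4 = 4 + q)
V(g) = 0
s(o) = -24 + o**2 + 34*o
(N(-3, 2)*602 + 1*4116) + s(Z(V(-5))) = ((4 - 3)*602 + 1*4116) + (-24 + 0**2 + 34*0) = (1*602 + 4116) + (-24 + 0 + 0) = (602 + 4116) - 24 = 4718 - 24 = 4694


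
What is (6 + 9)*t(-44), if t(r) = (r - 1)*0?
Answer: 0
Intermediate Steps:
t(r) = 0 (t(r) = (-1 + r)*0 = 0)
(6 + 9)*t(-44) = (6 + 9)*0 = 15*0 = 0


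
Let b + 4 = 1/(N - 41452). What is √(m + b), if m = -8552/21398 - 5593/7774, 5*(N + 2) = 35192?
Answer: I*√2294721231422839230005/21172219003 ≈ 2.2626*I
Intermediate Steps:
N = 35182/5 (N = -2 + (⅕)*35192 = -2 + 35192/5 = 35182/5 ≈ 7036.4)
m = -7160087/6398002 (m = -8552*1/21398 - 5593*1/7774 = -4276/10699 - 5593/7774 = -7160087/6398002 ≈ -1.1191)
b = -688317/172078 (b = -4 + 1/(35182/5 - 41452) = -4 + 1/(-172078/5) = -4 - 5/172078 = -688317/172078 ≈ -4.0000)
√(m + b) = √(-7160087/6398002 - 688317/172078) = √(-1408986748355/275238847039) = I*√2294721231422839230005/21172219003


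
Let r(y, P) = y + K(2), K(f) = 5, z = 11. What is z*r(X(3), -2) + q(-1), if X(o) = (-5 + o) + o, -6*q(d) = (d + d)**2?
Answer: 196/3 ≈ 65.333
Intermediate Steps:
q(d) = -2*d**2/3 (q(d) = -(d + d)**2/6 = -4*d**2/6 = -2*d**2/3)
X(o) = -5 + 2*o
r(y, P) = 5 + y (r(y, P) = y + 5 = 5 + y)
z*r(X(3), -2) + q(-1) = 11*(5 + (-5 + 2*3)) - 2/3*(-1)**2 = 11*(5 + (-5 + 6)) - 2/3*1 = 11*(5 + 1) - 2/3 = 11*6 - 2/3 = 66 - 2/3 = 196/3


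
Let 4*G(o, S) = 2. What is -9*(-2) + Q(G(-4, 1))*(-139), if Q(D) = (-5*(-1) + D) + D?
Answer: -816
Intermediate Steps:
G(o, S) = 1/2 (G(o, S) = (1/4)*2 = 1/2)
Q(D) = 5 + 2*D (Q(D) = (5 + D) + D = 5 + 2*D)
-9*(-2) + Q(G(-4, 1))*(-139) = -9*(-2) + (5 + 2*(1/2))*(-139) = 18 + (5 + 1)*(-139) = 18 + 6*(-139) = 18 - 834 = -816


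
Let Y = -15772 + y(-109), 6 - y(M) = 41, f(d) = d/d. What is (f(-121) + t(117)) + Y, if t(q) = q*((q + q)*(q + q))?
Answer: 6390646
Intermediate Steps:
f(d) = 1
y(M) = -35 (y(M) = 6 - 1*41 = 6 - 41 = -35)
t(q) = 4*q³ (t(q) = q*((2*q)*(2*q)) = q*(4*q²) = 4*q³)
Y = -15807 (Y = -15772 - 35 = -15807)
(f(-121) + t(117)) + Y = (1 + 4*117³) - 15807 = (1 + 4*1601613) - 15807 = (1 + 6406452) - 15807 = 6406453 - 15807 = 6390646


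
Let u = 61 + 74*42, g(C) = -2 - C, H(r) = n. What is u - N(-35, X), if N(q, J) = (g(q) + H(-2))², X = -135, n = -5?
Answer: 2385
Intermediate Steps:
H(r) = -5
N(q, J) = (-7 - q)² (N(q, J) = ((-2 - q) - 5)² = (-7 - q)²)
u = 3169 (u = 61 + 3108 = 3169)
u - N(-35, X) = 3169 - (7 - 35)² = 3169 - 1*(-28)² = 3169 - 1*784 = 3169 - 784 = 2385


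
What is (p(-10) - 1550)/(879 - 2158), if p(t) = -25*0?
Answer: 1550/1279 ≈ 1.2119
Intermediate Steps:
p(t) = 0
(p(-10) - 1550)/(879 - 2158) = (0 - 1550)/(879 - 2158) = -1550/(-1279) = -1550*(-1/1279) = 1550/1279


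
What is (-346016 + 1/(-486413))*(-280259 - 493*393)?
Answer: 79778713062110872/486413 ≈ 1.6401e+11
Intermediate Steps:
(-346016 + 1/(-486413))*(-280259 - 493*393) = (-346016 - 1/486413)*(-280259 - 193749) = -168306680609/486413*(-474008) = 79778713062110872/486413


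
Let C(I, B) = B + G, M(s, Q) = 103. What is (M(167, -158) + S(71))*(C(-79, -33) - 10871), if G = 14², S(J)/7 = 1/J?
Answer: -78382560/71 ≈ -1.1040e+6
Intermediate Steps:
S(J) = 7/J
G = 196
C(I, B) = 196 + B (C(I, B) = B + 196 = 196 + B)
(M(167, -158) + S(71))*(C(-79, -33) - 10871) = (103 + 7/71)*((196 - 33) - 10871) = (103 + 7*(1/71))*(163 - 10871) = (103 + 7/71)*(-10708) = (7320/71)*(-10708) = -78382560/71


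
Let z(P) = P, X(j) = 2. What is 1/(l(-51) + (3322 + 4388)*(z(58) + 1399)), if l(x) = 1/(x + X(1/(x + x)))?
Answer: 49/550440029 ≈ 8.9020e-8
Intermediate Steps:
l(x) = 1/(2 + x) (l(x) = 1/(x + 2) = 1/(2 + x))
1/(l(-51) + (3322 + 4388)*(z(58) + 1399)) = 1/(1/(2 - 51) + (3322 + 4388)*(58 + 1399)) = 1/(1/(-49) + 7710*1457) = 1/(-1/49 + 11233470) = 1/(550440029/49) = 49/550440029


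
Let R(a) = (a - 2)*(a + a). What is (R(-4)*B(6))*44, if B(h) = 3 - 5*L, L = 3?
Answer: -25344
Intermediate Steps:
B(h) = -12 (B(h) = 3 - 5*3 = 3 - 15 = -12)
R(a) = 2*a*(-2 + a) (R(a) = (-2 + a)*(2*a) = 2*a*(-2 + a))
(R(-4)*B(6))*44 = ((2*(-4)*(-2 - 4))*(-12))*44 = ((2*(-4)*(-6))*(-12))*44 = (48*(-12))*44 = -576*44 = -25344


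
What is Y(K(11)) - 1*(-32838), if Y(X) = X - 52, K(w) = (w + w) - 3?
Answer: 32805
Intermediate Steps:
K(w) = -3 + 2*w (K(w) = 2*w - 3 = -3 + 2*w)
Y(X) = -52 + X
Y(K(11)) - 1*(-32838) = (-52 + (-3 + 2*11)) - 1*(-32838) = (-52 + (-3 + 22)) + 32838 = (-52 + 19) + 32838 = -33 + 32838 = 32805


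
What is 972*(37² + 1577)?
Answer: 2863512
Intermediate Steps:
972*(37² + 1577) = 972*(1369 + 1577) = 972*2946 = 2863512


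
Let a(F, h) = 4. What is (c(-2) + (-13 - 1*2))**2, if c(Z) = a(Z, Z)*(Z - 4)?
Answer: 1521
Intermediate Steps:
c(Z) = -16 + 4*Z (c(Z) = 4*(Z - 4) = 4*(-4 + Z) = -16 + 4*Z)
(c(-2) + (-13 - 1*2))**2 = ((-16 + 4*(-2)) + (-13 - 1*2))**2 = ((-16 - 8) + (-13 - 2))**2 = (-24 - 15)**2 = (-39)**2 = 1521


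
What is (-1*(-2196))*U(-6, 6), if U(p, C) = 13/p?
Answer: -4758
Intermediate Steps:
(-1*(-2196))*U(-6, 6) = (-1*(-2196))*(13/(-6)) = 2196*(13*(-⅙)) = 2196*(-13/6) = -4758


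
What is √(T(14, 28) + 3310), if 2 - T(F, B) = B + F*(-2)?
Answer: 12*√23 ≈ 57.550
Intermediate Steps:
T(F, B) = 2 - B + 2*F (T(F, B) = 2 - (B + F*(-2)) = 2 - (B - 2*F) = 2 + (-B + 2*F) = 2 - B + 2*F)
√(T(14, 28) + 3310) = √((2 - 1*28 + 2*14) + 3310) = √((2 - 28 + 28) + 3310) = √(2 + 3310) = √3312 = 12*√23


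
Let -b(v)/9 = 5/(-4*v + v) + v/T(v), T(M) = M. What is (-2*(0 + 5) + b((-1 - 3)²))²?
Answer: 83521/256 ≈ 326.25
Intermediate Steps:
b(v) = -9 + 15/v (b(v) = -9*(5/(-4*v + v) + v/v) = -9*(5/((-3*v)) + 1) = -9*(5*(-1/(3*v)) + 1) = -9*(-5/(3*v) + 1) = -9*(1 - 5/(3*v)) = -9 + 15/v)
(-2*(0 + 5) + b((-1 - 3)²))² = (-2*(0 + 5) + (-9 + 15/((-1 - 3)²)))² = (-2*5 + (-9 + 15/((-4)²)))² = (-10 + (-9 + 15/16))² = (-10 - 129/16)² = (-289/16)² = 83521/256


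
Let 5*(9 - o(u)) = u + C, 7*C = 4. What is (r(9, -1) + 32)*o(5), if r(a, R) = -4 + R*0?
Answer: 1104/5 ≈ 220.80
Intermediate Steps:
C = 4/7 (C = (1/7)*4 = 4/7 ≈ 0.57143)
r(a, R) = -4 (r(a, R) = -4 + 0 = -4)
o(u) = 311/35 - u/5 (o(u) = 9 - (u + 4/7)/5 = 9 - (4/7 + u)/5 = 9 + (-4/35 - u/5) = 311/35 - u/5)
(r(9, -1) + 32)*o(5) = (-4 + 32)*(311/35 - 1/5*5) = 28*(311/35 - 1) = 28*(276/35) = 1104/5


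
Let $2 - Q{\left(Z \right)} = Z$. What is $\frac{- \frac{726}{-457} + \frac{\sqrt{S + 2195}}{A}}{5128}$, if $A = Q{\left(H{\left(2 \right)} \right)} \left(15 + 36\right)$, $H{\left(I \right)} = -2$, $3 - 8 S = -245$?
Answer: $\frac{363}{1171748} + \frac{\sqrt{2226}}{1046112} \approx 0.00035489$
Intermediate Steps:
$S = 31$ ($S = \frac{3}{8} - - \frac{245}{8} = \frac{3}{8} + \frac{245}{8} = 31$)
$Q{\left(Z \right)} = 2 - Z$
$A = 204$ ($A = \left(2 - -2\right) \left(15 + 36\right) = \left(2 + 2\right) 51 = 4 \cdot 51 = 204$)
$\frac{- \frac{726}{-457} + \frac{\sqrt{S + 2195}}{A}}{5128} = \frac{- \frac{726}{-457} + \frac{\sqrt{31 + 2195}}{204}}{5128} = \left(\left(-726\right) \left(- \frac{1}{457}\right) + \sqrt{2226} \cdot \frac{1}{204}\right) \frac{1}{5128} = \left(\frac{726}{457} + \frac{\sqrt{2226}}{204}\right) \frac{1}{5128} = \frac{363}{1171748} + \frac{\sqrt{2226}}{1046112}$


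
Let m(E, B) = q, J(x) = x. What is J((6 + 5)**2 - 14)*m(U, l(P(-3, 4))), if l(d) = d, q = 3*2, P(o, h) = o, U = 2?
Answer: 642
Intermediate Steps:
q = 6
m(E, B) = 6
J((6 + 5)**2 - 14)*m(U, l(P(-3, 4))) = ((6 + 5)**2 - 14)*6 = (11**2 - 14)*6 = (121 - 14)*6 = 107*6 = 642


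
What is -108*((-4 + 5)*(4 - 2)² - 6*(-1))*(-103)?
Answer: 111240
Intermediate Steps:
-108*((-4 + 5)*(4 - 2)² - 6*(-1))*(-103) = -108*(1*2² + 6)*(-103) = -108*(1*4 + 6)*(-103) = -108*(4 + 6)*(-103) = -108*10*(-103) = -1080*(-103) = 111240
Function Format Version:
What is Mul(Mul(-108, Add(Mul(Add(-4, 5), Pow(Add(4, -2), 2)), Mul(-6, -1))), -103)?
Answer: 111240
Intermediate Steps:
Mul(Mul(-108, Add(Mul(Add(-4, 5), Pow(Add(4, -2), 2)), Mul(-6, -1))), -103) = Mul(Mul(-108, Add(Mul(1, Pow(2, 2)), 6)), -103) = Mul(Mul(-108, Add(Mul(1, 4), 6)), -103) = Mul(Mul(-108, Add(4, 6)), -103) = Mul(Mul(-108, 10), -103) = Mul(-1080, -103) = 111240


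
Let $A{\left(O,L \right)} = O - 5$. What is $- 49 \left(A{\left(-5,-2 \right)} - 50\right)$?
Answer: $2940$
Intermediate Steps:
$A{\left(O,L \right)} = -5 + O$
$- 49 \left(A{\left(-5,-2 \right)} - 50\right) = - 49 \left(\left(-5 - 5\right) - 50\right) = - 49 \left(-10 - 50\right) = \left(-49\right) \left(-60\right) = 2940$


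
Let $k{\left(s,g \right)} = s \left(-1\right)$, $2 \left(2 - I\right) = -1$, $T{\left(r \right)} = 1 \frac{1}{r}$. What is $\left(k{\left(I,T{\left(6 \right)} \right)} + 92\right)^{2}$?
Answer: $\frac{32041}{4} \approx 8010.3$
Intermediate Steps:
$T{\left(r \right)} = \frac{1}{r}$
$I = \frac{5}{2}$ ($I = 2 - - \frac{1}{2} = 2 + \frac{1}{2} = \frac{5}{2} \approx 2.5$)
$k{\left(s,g \right)} = - s$
$\left(k{\left(I,T{\left(6 \right)} \right)} + 92\right)^{2} = \left(\left(-1\right) \frac{5}{2} + 92\right)^{2} = \left(- \frac{5}{2} + 92\right)^{2} = \left(\frac{179}{2}\right)^{2} = \frac{32041}{4}$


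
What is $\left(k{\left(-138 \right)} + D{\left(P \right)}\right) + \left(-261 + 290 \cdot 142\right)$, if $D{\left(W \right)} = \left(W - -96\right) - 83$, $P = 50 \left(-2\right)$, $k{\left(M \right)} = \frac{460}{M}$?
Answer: $\frac{122486}{3} \approx 40829.0$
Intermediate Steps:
$P = -100$
$D{\left(W \right)} = 13 + W$ ($D{\left(W \right)} = \left(W + 96\right) - 83 = \left(96 + W\right) - 83 = 13 + W$)
$\left(k{\left(-138 \right)} + D{\left(P \right)}\right) + \left(-261 + 290 \cdot 142\right) = \left(\frac{460}{-138} + \left(13 - 100\right)\right) + \left(-261 + 290 \cdot 142\right) = \left(460 \left(- \frac{1}{138}\right) - 87\right) + \left(-261 + 41180\right) = \left(- \frac{10}{3} - 87\right) + 40919 = - \frac{271}{3} + 40919 = \frac{122486}{3}$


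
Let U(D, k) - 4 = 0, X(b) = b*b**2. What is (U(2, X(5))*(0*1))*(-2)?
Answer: 0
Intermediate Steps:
X(b) = b**3
U(D, k) = 4 (U(D, k) = 4 + 0 = 4)
(U(2, X(5))*(0*1))*(-2) = (4*(0*1))*(-2) = (4*0)*(-2) = 0*(-2) = 0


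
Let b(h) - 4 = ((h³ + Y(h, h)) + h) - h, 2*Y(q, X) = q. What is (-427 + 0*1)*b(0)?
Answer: -1708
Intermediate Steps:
Y(q, X) = q/2
b(h) = 4 + h³ + h/2 (b(h) = 4 + (((h³ + h/2) + h) - h) = 4 + ((h³ + 3*h/2) - h) = 4 + (h³ + h/2) = 4 + h³ + h/2)
(-427 + 0*1)*b(0) = (-427 + 0*1)*(4 + 0³ + (½)*0) = (-427 + 0)*(4 + 0 + 0) = -427*4 = -1708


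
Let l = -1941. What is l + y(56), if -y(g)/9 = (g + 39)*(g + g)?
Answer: -97701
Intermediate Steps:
y(g) = -18*g*(39 + g) (y(g) = -9*(g + 39)*(g + g) = -9*(39 + g)*2*g = -18*g*(39 + g))
l + y(56) = -1941 - 18*56*(39 + 56) = -1941 - 18*56*95 = -1941 - 95760 = -97701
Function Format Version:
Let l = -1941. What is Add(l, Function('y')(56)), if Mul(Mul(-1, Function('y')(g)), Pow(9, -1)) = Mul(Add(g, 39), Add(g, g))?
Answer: -97701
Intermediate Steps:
Function('y')(g) = Mul(-18, g, Add(39, g)) (Function('y')(g) = Mul(-9, Mul(Add(g, 39), Add(g, g))) = Mul(-9, Mul(Add(39, g), Mul(2, g))) = Mul(-9, Mul(2, g, Add(39, g))) = Mul(-18, g, Add(39, g)))
Add(l, Function('y')(56)) = Add(-1941, Mul(-18, 56, Add(39, 56))) = Add(-1941, Mul(-18, 56, 95)) = Add(-1941, -95760) = -97701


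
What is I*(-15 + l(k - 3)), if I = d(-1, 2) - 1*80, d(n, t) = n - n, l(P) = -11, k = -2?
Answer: 2080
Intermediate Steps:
d(n, t) = 0
I = -80 (I = 0 - 1*80 = 0 - 80 = -80)
I*(-15 + l(k - 3)) = -80*(-15 - 11) = -80*(-26) = 2080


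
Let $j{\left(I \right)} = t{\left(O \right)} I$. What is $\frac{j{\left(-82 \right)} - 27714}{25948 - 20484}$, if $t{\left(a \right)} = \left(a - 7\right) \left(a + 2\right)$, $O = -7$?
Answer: $- \frac{16727}{2732} \approx -6.1226$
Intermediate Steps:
$t{\left(a \right)} = \left(-7 + a\right) \left(2 + a\right)$
$j{\left(I \right)} = 70 I$ ($j{\left(I \right)} = \left(-14 + \left(-7\right)^{2} - -35\right) I = \left(-14 + 49 + 35\right) I = 70 I$)
$\frac{j{\left(-82 \right)} - 27714}{25948 - 20484} = \frac{70 \left(-82\right) - 27714}{25948 - 20484} = \frac{-5740 - 27714}{5464} = \left(-33454\right) \frac{1}{5464} = - \frac{16727}{2732}$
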